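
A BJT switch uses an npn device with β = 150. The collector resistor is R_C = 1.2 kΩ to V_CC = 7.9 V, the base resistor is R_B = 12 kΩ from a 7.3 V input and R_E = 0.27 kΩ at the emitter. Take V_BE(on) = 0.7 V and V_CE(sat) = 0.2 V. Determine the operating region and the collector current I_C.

saturation; I_C ≈ 5.2 mA

Assume active: I_B = (7.3 − 0.7)/(12 + 151×0.27) = 0.125 mA, I_C = β·I_B = 18.8 mA.
Then V_CE = 7.9 − 18.8×1.2 − 18.9×0.27 = -19.7 V < 0.2 V — the active assumption fails.
Re-solve with V_CE = 0.2 V. KCL at the emitter: V_E/R_E = (V_BB−0.7−V_E)/R_B + (V_CC−0.2−V_E)/R_C, giving V_E = 1.51 V.
I_C = (V_CC − 0.2 − V_E)/R_C = (7.7 − 1.51)/1.2 = 5.16 mA.
Check: I_B = (6.6 − 1.51)/12 = 0.424 mA, and β·I_B = 63.7 mA > I_C, confirming saturation.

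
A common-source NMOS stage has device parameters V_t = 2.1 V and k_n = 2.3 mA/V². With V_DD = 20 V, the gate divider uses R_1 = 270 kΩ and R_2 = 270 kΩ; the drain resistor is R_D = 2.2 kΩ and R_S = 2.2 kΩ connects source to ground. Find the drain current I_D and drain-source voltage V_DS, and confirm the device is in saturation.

I_D ≈ 2.9 mA, V_DS ≈ 7.4 V

V_G = V_DD·R_2/(R_1+R_2) = 20×270/540 = 10 V.
Assume saturation: I_D = (k_n/2)(V_GS − V_t)² with V_GS = V_G − I_D·R_S = 10 − 2.2·I_D.
Substituting gives 5.57·I_D² − 41·I_D + 71.8 = 0, with roots I_D = 2.87 or 4.49 mA.
The root I_D = 4.49 mA gives V_GS = 0.124 V ≤ V_t, so take I_D = 2.87 mA.
Then V_GS = 3.68 V and V_DS = V_DD − I_D(R_D+R_S) = 20 − 2.87×4.4 = 7.36 V.
Saturation requires V_DS ≥ V_GS − V_t = 1.58 V; 7.36 ≥ 1.58 ✓.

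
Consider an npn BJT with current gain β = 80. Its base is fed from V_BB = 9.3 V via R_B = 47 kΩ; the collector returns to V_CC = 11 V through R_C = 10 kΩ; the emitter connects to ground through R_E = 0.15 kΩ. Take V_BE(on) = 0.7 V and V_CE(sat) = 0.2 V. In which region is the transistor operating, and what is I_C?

saturation; I_C ≈ 1.1 mA

Assume active: I_B = (9.3 − 0.7)/(47 + 81×0.15) = 0.145 mA, I_C = β·I_B = 11.6 mA.
Then V_CE = 11 − 11.6×10 − 11.8×0.15 = -107 V < 0.2 V — the active assumption fails.
Re-solve with V_CE = 0.2 V. KCL at the emitter: V_E/R_E = (V_BB−0.7−V_E)/R_B + (V_CC−0.2−V_E)/R_C, giving V_E = 0.186 V.
I_C = (V_CC − 0.2 − V_E)/R_C = (10.8 − 0.186)/10 = 1.06 mA.
Check: I_B = (8.6 − 0.186)/47 = 0.179 mA, and β·I_B = 14.3 mA > I_C, confirming saturation.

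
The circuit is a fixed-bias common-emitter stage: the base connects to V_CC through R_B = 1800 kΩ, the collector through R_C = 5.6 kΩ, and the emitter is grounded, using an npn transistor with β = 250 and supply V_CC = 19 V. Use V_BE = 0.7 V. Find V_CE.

Base loop: V_CC = I_B·R_B + V_BE, so I_B = (19 − 0.7)/1800 kΩ = 0.0102 mA.
In the active region I_C = β·I_B = 250 × 0.0102 = 2.54 mA.
Collector loop: V_CE = V_CC − I_C·R_C = 19 − 2.54×5.6 = 4.77 V.
Since V_CE = 4.77 V > V_CE(sat) ≈ 0.2 V, the transistor is in the active region as assumed.

V_CE ≈ 4.8 V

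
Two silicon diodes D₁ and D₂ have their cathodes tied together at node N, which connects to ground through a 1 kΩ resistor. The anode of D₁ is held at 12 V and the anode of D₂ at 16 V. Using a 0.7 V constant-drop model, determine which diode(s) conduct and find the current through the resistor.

Only D₂ conducts; I_R ≈ 15 mA

Assume both conduct. Then node N would need to be at both 12−0.7 = 11.3 V and 16−0.7 = 15.3 V, which is impossible.
Assume only D₂ conducts: V_N = 16 − 0.7 = 15.3 V, so I_R = 15.3/1 = 15.3 mA.
Check D₁: its anode-to-cathode voltage is 12 − 15.3 = -3.3 V < 0.7 V, so it is off. The assumption is consistent.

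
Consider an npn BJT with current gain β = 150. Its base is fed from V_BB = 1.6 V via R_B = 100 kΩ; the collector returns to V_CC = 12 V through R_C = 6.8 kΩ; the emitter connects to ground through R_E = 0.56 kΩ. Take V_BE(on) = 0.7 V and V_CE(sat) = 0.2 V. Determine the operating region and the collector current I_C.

active; I_C ≈ 0.73 mA

Assume active. Base-emitter loop: I_B = (V_BB − V_BE)/(R_B + (β+1)R_E) = (1.6 − 0.7)/(100 + 151×0.56) = 0.00488 mA.
I_C = β·I_B = 150×0.00488 = 0.731 mA.
V_CE = V_CC − I_C·R_C − I_E·R_E = 12 − 0.731×6.8 − 0.736×0.56 = 6.61 V > V_CE(sat), so the active-region assumption holds.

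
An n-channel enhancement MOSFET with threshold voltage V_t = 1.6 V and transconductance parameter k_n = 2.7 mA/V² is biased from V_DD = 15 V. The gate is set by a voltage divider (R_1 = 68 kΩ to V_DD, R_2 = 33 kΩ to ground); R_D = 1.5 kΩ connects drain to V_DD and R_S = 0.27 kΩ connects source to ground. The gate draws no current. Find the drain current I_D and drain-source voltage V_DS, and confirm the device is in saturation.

I_D ≈ 5.1 mA, V_DS ≈ 6 V

V_G = V_DD·R_2/(R_1+R_2) = 15×33/101 = 4.9 V.
Assume saturation: I_D = (k_n/2)(V_GS − V_t)² with V_GS = V_G − I_D·R_S = 4.9 − 0.27·I_D.
Substituting gives 0.0984·I_D² − 3.41·I_D + 14.7 = 0, with roots I_D = 5.06 or 29.6 mA.
The root I_D = 29.6 mA gives V_GS = -3.08 V ≤ V_t, so take I_D = 5.06 mA.
Then V_GS = 3.54 V and V_DS = V_DD − I_D(R_D+R_S) = 15 − 5.06×1.77 = 6.05 V.
Saturation requires V_DS ≥ V_GS − V_t = 1.94 V; 6.05 ≥ 1.94 ✓.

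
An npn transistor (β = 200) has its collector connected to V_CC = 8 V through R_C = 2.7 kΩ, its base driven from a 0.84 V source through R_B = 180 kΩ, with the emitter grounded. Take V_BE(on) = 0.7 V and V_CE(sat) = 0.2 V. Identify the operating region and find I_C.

active; I_C ≈ 0.16 mA

Assume active. Base-emitter loop: I_B = (V_BB − V_BE)/R_B = (0.84 − 0.7)/180 = 0.000778 mA.
I_C = β·I_B = 200×0.000778 = 0.156 mA.
V_CE = V_CC − I_C·R_C = 8 − 0.156×2.7 = 7.58 V > V_CE(sat), so the active-region assumption holds.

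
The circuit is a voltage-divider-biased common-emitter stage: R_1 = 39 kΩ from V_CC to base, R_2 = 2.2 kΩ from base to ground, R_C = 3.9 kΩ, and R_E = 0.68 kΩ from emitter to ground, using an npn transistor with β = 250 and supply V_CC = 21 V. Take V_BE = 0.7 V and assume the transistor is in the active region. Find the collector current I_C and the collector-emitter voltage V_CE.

I_C ≈ 0.61 mA, V_CE ≈ 18 V

Thevenize the base divider: V_Th = V_CC·R_2/(R_1+R_2) = 21×2.2/41.2 = 1.12 V, R_Th = R_1‖R_2 = 2.08 kΩ.
Base-emitter loop: V_Th = I_B·R_Th + V_BE + (β+1)I_B·R_E, so I_B = (1.12 − 0.7) / (2.08 + 251×0.68) = 0.00244 mA.
I_C = β·I_B = 250×0.00244 = 0.61 mA, and I_E = (β+1)I_B = 0.612 mA.
V_CE = V_CC − I_C·R_C − I_E·R_E = 21 − 0.61×3.9 − 0.612×0.68 = 18.2 V.
V_CE = 18.2 V > 0.2 V confirms active-region operation.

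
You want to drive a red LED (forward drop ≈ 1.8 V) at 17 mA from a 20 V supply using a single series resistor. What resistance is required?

R ≈ 1.1 kΩ

The resistor drops V_S − V_D = 20 − 1.8 = 18.2 V at 17 mA.
R = 18.2 V / 17 mA = 1.07 kΩ.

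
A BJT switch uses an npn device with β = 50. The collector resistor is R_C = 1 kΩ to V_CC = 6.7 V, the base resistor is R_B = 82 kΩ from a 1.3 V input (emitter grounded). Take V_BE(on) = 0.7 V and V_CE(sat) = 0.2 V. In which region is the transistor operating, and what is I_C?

active; I_C ≈ 0.37 mA

Assume active. Base-emitter loop: I_B = (V_BB − V_BE)/R_B = (1.3 − 0.7)/82 = 0.00732 mA.
I_C = β·I_B = 50×0.00732 = 0.366 mA.
V_CE = V_CC − I_C·R_C = 6.7 − 0.366×1 = 6.33 V > V_CE(sat), so the active-region assumption holds.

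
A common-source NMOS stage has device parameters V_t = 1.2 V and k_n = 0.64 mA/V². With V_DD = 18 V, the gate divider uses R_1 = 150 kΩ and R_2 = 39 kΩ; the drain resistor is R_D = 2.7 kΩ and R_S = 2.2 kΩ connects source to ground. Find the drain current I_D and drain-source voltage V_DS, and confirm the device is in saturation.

V_G = V_DD·R_2/(R_1+R_2) = 18×39/189 = 3.71 V.
Assume saturation: I_D = (k_n/2)(V_GS − V_t)² with V_GS = V_G − I_D·R_S = 3.71 − 2.2·I_D.
Substituting gives 1.55·I_D² − 4.54·I_D + 2.02 = 0, with roots I_D = 0.548 or 2.38 mA.
The root I_D = 2.38 mA gives V_GS = -1.53 V ≤ V_t, so take I_D = 0.548 mA.
Then V_GS = 2.51 V and V_DS = V_DD − I_D(R_D+R_S) = 18 − 0.548×4.9 = 15.3 V.
Saturation requires V_DS ≥ V_GS − V_t = 1.31 V; 15.3 ≥ 1.31 ✓.

I_D ≈ 0.55 mA, V_DS ≈ 15 V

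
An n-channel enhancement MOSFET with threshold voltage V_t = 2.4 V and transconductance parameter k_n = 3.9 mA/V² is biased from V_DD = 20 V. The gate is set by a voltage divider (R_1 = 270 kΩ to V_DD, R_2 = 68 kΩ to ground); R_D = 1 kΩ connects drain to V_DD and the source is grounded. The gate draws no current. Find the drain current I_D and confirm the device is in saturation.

V_G = V_DD·R_2/(R_1+R_2) = 20×68/338 = 4.02 V. With the source grounded, V_GS = V_G = 4.02 V.
Assume saturation: I_D = (k_n/2)(V_GS − V_t)² = (3.9/2)×(4.02 − 2.4)² = 1.95×1.62² = 5.14 mA.
V_DS = V_DD − I_D·R_D = 20 − 5.14×1 = 14.9 V.
Saturation requires V_DS ≥ V_GS − V_t = 1.62 V; 14.9 ≥ 1.62 ✓.

I_D ≈ 5.1 mA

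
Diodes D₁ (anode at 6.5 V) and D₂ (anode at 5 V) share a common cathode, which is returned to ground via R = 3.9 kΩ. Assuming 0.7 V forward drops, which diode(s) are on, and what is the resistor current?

Assume both conduct. Then node N would need to be at both 6.5−0.7 = 5.8 V and 5−0.7 = 4.3 V, which is impossible.
Assume only D₁ conducts: V_N = 6.5 − 0.7 = 5.8 V, so I_R = 5.8/3.9 = 1.49 mA.
Check D₂: its anode-to-cathode voltage is 5 − 5.8 = -0.8 V < 0.7 V, so it is off. The assumption is consistent.

Only D₁ conducts; I_R ≈ 1.5 mA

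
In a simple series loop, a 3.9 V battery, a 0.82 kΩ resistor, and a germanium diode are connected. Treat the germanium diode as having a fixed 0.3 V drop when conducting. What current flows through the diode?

KVL around the loop: 3.9 = V_D + I·R = 0.3 + I × 0.82 kΩ.
So I = (3.9 − 0.3) / 0.82 kΩ = 3.6 / 0.82 = 4.39 mA.

I ≈ 4.4 mA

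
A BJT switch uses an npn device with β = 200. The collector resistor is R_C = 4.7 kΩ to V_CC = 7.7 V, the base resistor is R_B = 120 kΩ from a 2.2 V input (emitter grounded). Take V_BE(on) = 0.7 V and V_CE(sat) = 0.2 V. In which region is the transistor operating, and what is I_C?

saturation; I_C ≈ 1.6 mA

Assume active: I_B = (2.2 − 0.7)/120 = 0.0125 mA, giving I_C = β·I_B = 2.5 mA.
But then V_CE = 7.7 − 2.5×4.7 = -4.05 V < V_CE(sat) = 0.2 V — impossible in the active region.
So the transistor is saturated. With V_CE = 0.2 V, I_C = (V_CC − 0.2)/R_C = 7.5/4.7 = 1.6 mA.
Check: β·I_B = 2.5 mA > I_C = 1.6 mA, confirming saturation.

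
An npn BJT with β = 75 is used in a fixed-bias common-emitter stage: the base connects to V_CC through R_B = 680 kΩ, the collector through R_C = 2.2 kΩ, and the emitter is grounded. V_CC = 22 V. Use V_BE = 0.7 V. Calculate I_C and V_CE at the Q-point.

Base loop: V_CC = I_B·R_B + V_BE, so I_B = (22 − 0.7)/680 kΩ = 0.0313 mA.
In the active region I_C = β·I_B = 75 × 0.0313 = 2.35 mA.
Collector loop: V_CE = V_CC − I_C·R_C = 22 − 2.35×2.2 = 16.8 V.
Since V_CE = 16.8 V > V_CE(sat) ≈ 0.2 V, the transistor is in the active region as assumed.

I_C ≈ 2.3 mA, V_CE ≈ 17 V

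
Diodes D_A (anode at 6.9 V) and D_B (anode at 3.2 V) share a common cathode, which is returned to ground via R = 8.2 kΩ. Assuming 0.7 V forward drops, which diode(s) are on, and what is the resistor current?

Only D_A conducts; I_R ≈ 0.76 mA

Assume both conduct. Then node N would need to be at both 6.9−0.7 = 6.2 V and 3.2−0.7 = 2.5 V, which is impossible.
Assume only D_A conducts: V_N = 6.9 − 0.7 = 6.2 V, so I_R = 6.2/8.2 = 0.756 mA.
Check D_B: its anode-to-cathode voltage is 3.2 − 6.2 = -3 V < 0.7 V, so it is off. The assumption is consistent.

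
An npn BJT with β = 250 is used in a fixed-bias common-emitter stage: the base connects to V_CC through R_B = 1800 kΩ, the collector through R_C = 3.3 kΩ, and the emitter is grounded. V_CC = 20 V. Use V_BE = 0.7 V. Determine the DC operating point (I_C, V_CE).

I_C ≈ 2.7 mA, V_CE ≈ 11 V

Base loop: V_CC = I_B·R_B + V_BE, so I_B = (20 − 0.7)/1800 kΩ = 0.0107 mA.
In the active region I_C = β·I_B = 250 × 0.0107 = 2.68 mA.
Collector loop: V_CE = V_CC − I_C·R_C = 20 − 2.68×3.3 = 11.2 V.
Since V_CE = 11.2 V > V_CE(sat) ≈ 0.2 V, the transistor is in the active region as assumed.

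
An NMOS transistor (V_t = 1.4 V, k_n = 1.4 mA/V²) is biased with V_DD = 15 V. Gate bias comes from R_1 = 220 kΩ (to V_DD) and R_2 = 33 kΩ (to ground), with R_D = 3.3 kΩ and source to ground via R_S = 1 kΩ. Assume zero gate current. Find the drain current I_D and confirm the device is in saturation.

I_D ≈ 0.13 mA

V_G = V_DD·R_2/(R_1+R_2) = 15×33/253 = 1.96 V.
Assume saturation: I_D = (k_n/2)(V_GS − V_t)² with V_GS = V_G − I_D·R_S = 1.96 − 1·I_D.
Substituting gives 0.7·I_D² − 1.78·I_D + 0.217 = 0, with roots I_D = 0.128 or 2.41 mA.
The root I_D = 2.41 mA gives V_GS = -0.457 V ≤ V_t, so take I_D = 0.128 mA.
Then V_GS = 1.83 V and V_DS = V_DD − I_D(R_D+R_S) = 15 − 0.128×4.3 = 14.4 V.
Saturation requires V_DS ≥ V_GS − V_t = 0.428 V; 14.4 ≥ 0.428 ✓.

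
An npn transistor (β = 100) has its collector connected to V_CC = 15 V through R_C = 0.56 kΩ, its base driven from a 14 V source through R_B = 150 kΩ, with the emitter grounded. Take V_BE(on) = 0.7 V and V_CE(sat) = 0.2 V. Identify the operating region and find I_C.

Assume active. Base-emitter loop: I_B = (V_BB − V_BE)/R_B = (14 − 0.7)/150 = 0.0887 mA.
I_C = β·I_B = 100×0.0887 = 8.87 mA.
V_CE = V_CC − I_C·R_C = 15 − 8.87×0.56 = 10 V > V_CE(sat), so the active-region assumption holds.

active; I_C ≈ 8.9 mA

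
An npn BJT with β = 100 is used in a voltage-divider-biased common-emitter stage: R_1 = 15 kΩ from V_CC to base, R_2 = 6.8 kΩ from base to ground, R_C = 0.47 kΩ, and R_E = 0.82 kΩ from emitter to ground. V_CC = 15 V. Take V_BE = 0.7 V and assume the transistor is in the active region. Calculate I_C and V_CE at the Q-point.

I_C ≈ 4.5 mA, V_CE ≈ 9.1 V

Thevenize the base divider: V_Th = V_CC·R_2/(R_1+R_2) = 15×6.8/21.8 = 4.68 V, R_Th = R_1‖R_2 = 4.68 kΩ.
Base-emitter loop: V_Th = I_B·R_Th + V_BE + (β+1)I_B·R_E, so I_B = (4.68 − 0.7) / (4.68 + 101×0.82) = 0.0455 mA.
I_C = β·I_B = 100×0.0455 = 4.55 mA, and I_E = (β+1)I_B = 4.59 mA.
V_CE = V_CC − I_C·R_C − I_E·R_E = 15 − 4.55×0.47 − 4.59×0.82 = 9.1 V.
V_CE = 9.1 V > 0.2 V confirms active-region operation.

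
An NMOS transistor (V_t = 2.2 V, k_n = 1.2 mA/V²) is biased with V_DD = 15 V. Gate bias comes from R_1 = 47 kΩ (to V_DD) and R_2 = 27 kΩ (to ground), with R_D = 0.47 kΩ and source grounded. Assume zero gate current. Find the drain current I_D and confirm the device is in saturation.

V_G = V_DD·R_2/(R_1+R_2) = 15×27/74 = 5.47 V. With the source grounded, V_GS = V_G = 5.47 V.
Assume saturation: I_D = (k_n/2)(V_GS − V_t)² = (1.2/2)×(5.47 − 2.2)² = 0.6×3.27² = 6.43 mA.
V_DS = V_DD − I_D·R_D = 15 − 6.43×0.47 = 12 V.
Saturation requires V_DS ≥ V_GS − V_t = 3.27 V; 12 ≥ 3.27 ✓.

I_D ≈ 6.4 mA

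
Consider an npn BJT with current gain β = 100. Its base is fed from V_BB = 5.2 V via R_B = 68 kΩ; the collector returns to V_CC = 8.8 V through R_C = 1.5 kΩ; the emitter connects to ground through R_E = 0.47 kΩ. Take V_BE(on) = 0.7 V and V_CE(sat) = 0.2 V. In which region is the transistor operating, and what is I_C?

Assume active. Base-emitter loop: I_B = (V_BB − V_BE)/(R_B + (β+1)R_E) = (5.2 − 0.7)/(68 + 101×0.47) = 0.039 mA.
I_C = β·I_B = 100×0.039 = 3.9 mA.
V_CE = V_CC − I_C·R_C − I_E·R_E = 8.8 − 3.9×1.5 − 3.94×0.47 = 1.1 V > V_CE(sat), so the active-region assumption holds.

active; I_C ≈ 3.9 mA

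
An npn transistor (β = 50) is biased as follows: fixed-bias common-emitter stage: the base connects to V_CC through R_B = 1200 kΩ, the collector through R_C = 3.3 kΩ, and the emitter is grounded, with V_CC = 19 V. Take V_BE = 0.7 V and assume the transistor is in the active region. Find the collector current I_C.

I_C ≈ 0.76 mA

Base loop: V_CC = I_B·R_B + V_BE, so I_B = (19 − 0.7)/1200 kΩ = 0.0153 mA.
In the active region I_C = β·I_B = 50 × 0.0153 = 0.763 mA.
Collector loop: V_CE = V_CC − I_C·R_C = 19 − 0.763×3.3 = 16.5 V.
Since V_CE = 16.5 V > V_CE(sat) ≈ 0.2 V, the transistor is in the active region as assumed.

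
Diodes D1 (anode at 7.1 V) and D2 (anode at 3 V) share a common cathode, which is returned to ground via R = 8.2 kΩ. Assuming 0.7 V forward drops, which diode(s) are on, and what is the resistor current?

Assume both conduct. Then node N would need to be at both 7.1−0.7 = 6.4 V and 3−0.7 = 2.3 V, which is impossible.
Assume only D1 conducts: V_N = 7.1 − 0.7 = 6.4 V, so I_R = 6.4/8.2 = 0.78 mA.
Check D2: its anode-to-cathode voltage is 3 − 6.4 = -3.4 V < 0.7 V, so it is off. The assumption is consistent.

Only D1 conducts; I_R ≈ 0.78 mA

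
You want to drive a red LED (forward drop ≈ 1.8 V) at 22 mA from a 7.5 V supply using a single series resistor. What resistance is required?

R ≈ 0.26 kΩ

The resistor drops V_S − V_D = 7.5 − 1.8 = 5.7 V at 22 mA.
R = 5.7 V / 22 mA = 0.259 kΩ.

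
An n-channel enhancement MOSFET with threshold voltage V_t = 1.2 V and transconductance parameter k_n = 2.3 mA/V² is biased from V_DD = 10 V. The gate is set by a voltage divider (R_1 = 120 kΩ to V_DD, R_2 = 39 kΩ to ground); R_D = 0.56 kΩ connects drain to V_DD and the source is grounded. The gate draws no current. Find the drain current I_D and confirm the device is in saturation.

I_D ≈ 1.8 mA

V_G = V_DD·R_2/(R_1+R_2) = 10×39/159 = 2.45 V. With the source grounded, V_GS = V_G = 2.45 V.
Assume saturation: I_D = (k_n/2)(V_GS − V_t)² = (2.3/2)×(2.45 − 1.2)² = 1.15×1.25² = 1.81 mA.
V_DS = V_DD − I_D·R_D = 10 − 1.81×0.56 = 8.99 V.
Saturation requires V_DS ≥ V_GS − V_t = 1.25 V; 8.99 ≥ 1.25 ✓.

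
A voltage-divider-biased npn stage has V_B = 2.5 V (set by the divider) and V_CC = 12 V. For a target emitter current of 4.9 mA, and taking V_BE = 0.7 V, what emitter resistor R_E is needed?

V_E = V_B − V_BE = 2.5 − 0.7 = 1.8 V.
R_E = V_E / I_E = 1.8 / 4.9 = 0.367 kΩ.

R_E ≈ 0.37 kΩ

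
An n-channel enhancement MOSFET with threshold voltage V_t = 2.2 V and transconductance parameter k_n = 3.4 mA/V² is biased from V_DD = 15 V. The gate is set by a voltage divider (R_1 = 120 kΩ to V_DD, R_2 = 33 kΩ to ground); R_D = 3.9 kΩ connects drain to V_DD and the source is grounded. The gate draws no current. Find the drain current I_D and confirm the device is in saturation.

I_D ≈ 1.8 mA

V_G = V_DD·R_2/(R_1+R_2) = 15×33/153 = 3.24 V. With the source grounded, V_GS = V_G = 3.24 V.
Assume saturation: I_D = (k_n/2)(V_GS − V_t)² = (3.4/2)×(3.24 − 2.2)² = 1.7×1.04² = 1.82 mA.
V_DS = V_DD − I_D·R_D = 15 − 1.82×3.9 = 7.89 V.
Saturation requires V_DS ≥ V_GS − V_t = 1.04 V; 7.89 ≥ 1.04 ✓.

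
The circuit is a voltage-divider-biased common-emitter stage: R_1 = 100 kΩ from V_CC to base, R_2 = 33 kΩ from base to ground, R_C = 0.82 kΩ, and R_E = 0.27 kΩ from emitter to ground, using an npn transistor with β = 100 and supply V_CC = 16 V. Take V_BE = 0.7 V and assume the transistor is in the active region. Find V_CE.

V_CE ≈ 9.1 V

Thevenize the base divider: V_Th = V_CC·R_2/(R_1+R_2) = 16×33/133 = 3.97 V, R_Th = R_1‖R_2 = 24.8 kΩ.
Base-emitter loop: V_Th = I_B·R_Th + V_BE + (β+1)I_B·R_E, so I_B = (3.97 − 0.7) / (24.8 + 101×0.27) = 0.0628 mA.
I_C = β·I_B = 100×0.0628 = 6.28 mA, and I_E = (β+1)I_B = 6.34 mA.
V_CE = V_CC − I_C·R_C − I_E·R_E = 16 − 6.28×0.82 − 6.34×0.27 = 9.14 V.
V_CE = 9.14 V > 0.2 V confirms active-region operation.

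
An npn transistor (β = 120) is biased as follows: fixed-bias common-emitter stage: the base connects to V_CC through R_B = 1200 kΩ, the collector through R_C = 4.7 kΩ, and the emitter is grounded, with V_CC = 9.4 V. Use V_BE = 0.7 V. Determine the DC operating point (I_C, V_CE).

Base loop: V_CC = I_B·R_B + V_BE, so I_B = (9.4 − 0.7)/1200 kΩ = 0.00725 mA.
In the active region I_C = β·I_B = 120 × 0.00725 = 0.87 mA.
Collector loop: V_CE = V_CC − I_C·R_C = 9.4 − 0.87×4.7 = 5.31 V.
Since V_CE = 5.31 V > V_CE(sat) ≈ 0.2 V, the transistor is in the active region as assumed.

I_C ≈ 0.87 mA, V_CE ≈ 5.3 V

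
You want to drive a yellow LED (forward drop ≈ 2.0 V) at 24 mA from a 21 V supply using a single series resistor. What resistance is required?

The resistor drops V_S − V_D = 21 − 2.0 = 19 V at 24 mA.
R = 19 V / 24 mA = 0.792 kΩ.

R ≈ 0.79 kΩ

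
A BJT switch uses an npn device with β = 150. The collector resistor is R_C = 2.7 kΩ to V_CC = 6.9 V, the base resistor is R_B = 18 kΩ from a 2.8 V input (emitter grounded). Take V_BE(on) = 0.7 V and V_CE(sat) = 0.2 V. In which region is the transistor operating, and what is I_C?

Assume active: I_B = (2.8 − 0.7)/18 = 0.117 mA, giving I_C = β·I_B = 17.5 mA.
But then V_CE = 6.9 − 17.5×2.7 = -40.3 V < V_CE(sat) = 0.2 V — impossible in the active region.
So the transistor is saturated. With V_CE = 0.2 V, I_C = (V_CC − 0.2)/R_C = 6.7/2.7 = 2.48 mA.
Check: β·I_B = 17.5 mA > I_C = 2.48 mA, confirming saturation.

saturation; I_C ≈ 2.5 mA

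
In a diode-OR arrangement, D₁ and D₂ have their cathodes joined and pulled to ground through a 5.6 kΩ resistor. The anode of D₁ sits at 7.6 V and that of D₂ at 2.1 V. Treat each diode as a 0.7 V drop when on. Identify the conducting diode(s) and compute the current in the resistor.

Only D₁ conducts; I_R ≈ 1.2 mA

Assume both conduct. Then node N would need to be at both 7.6−0.7 = 6.9 V and 2.1−0.7 = 1.4 V, which is impossible.
Assume only D₁ conducts: V_N = 7.6 − 0.7 = 6.9 V, so I_R = 6.9/5.6 = 1.23 mA.
Check D₂: its anode-to-cathode voltage is 2.1 − 6.9 = -4.8 V < 0.7 V, so it is off. The assumption is consistent.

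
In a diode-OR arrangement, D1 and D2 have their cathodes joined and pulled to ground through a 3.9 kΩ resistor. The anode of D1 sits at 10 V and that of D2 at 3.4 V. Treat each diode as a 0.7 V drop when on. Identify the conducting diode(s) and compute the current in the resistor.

Only D1 conducts; I_R ≈ 2.4 mA

Assume both conduct. Then node N would need to be at both 10−0.7 = 9.3 V and 3.4−0.7 = 2.7 V, which is impossible.
Assume only D1 conducts: V_N = 10 − 0.7 = 9.3 V, so I_R = 9.3/3.9 = 2.38 mA.
Check D2: its anode-to-cathode voltage is 3.4 − 9.3 = -5.9 V < 0.7 V, so it is off. The assumption is consistent.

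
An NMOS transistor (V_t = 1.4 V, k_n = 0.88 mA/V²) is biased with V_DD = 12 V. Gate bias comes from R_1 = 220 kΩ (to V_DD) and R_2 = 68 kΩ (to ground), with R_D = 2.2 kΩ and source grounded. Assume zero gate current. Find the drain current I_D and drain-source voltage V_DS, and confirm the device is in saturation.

I_D ≈ 0.9 mA, V_DS ≈ 10 V

V_G = V_DD·R_2/(R_1+R_2) = 12×68/288 = 2.83 V. With the source grounded, V_GS = V_G = 2.83 V.
Assume saturation: I_D = (k_n/2)(V_GS − V_t)² = (0.88/2)×(2.83 − 1.4)² = 0.44×1.43² = 0.904 mA.
V_DS = V_DD − I_D·R_D = 12 − 0.904×2.2 = 10 V.
Saturation requires V_DS ≥ V_GS − V_t = 1.43 V; 10 ≥ 1.43 ✓.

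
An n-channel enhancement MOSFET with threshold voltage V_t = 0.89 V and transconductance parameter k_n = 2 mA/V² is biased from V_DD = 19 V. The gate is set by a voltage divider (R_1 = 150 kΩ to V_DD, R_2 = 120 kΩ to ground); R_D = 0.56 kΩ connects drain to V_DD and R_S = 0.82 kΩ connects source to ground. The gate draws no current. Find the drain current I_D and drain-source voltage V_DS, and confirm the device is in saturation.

I_D ≈ 6.2 mA, V_DS ≈ 10 V

V_G = V_DD·R_2/(R_1+R_2) = 19×120/270 = 8.44 V.
Assume saturation: I_D = (k_n/2)(V_GS − V_t)² with V_GS = V_G − I_D·R_S = 8.44 − 0.82·I_D.
Substituting gives 0.672·I_D² − 13.4·I_D + 57.1 = 0, with roots I_D = 6.18 or 13.7 mA.
The root I_D = 13.7 mA gives V_GS = -2.82 V ≤ V_t, so take I_D = 6.18 mA.
Then V_GS = 3.38 V and V_DS = V_DD − I_D(R_D+R_S) = 19 − 6.18×1.38 = 10.5 V.
Saturation requires V_DS ≥ V_GS − V_t = 2.49 V; 10.5 ≥ 2.49 ✓.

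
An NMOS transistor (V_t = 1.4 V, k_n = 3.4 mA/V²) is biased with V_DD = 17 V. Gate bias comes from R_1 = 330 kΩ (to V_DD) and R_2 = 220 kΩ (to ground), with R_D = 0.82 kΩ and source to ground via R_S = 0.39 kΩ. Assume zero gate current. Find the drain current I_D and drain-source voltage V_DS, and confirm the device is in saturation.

V_G = V_DD·R_2/(R_1+R_2) = 17×220/550 = 6.8 V.
Assume saturation: I_D = (k_n/2)(V_GS − V_t)² with V_GS = V_G − I_D·R_S = 6.8 − 0.39·I_D.
Substituting gives 0.259·I_D² − 8.16·I_D + 49.6 = 0, with roots I_D = 8.21 or 23.3 mA.
The root I_D = 23.3 mA gives V_GS = -2.31 V ≤ V_t, so take I_D = 8.21 mA.
Then V_GS = 3.6 V and V_DS = V_DD − I_D(R_D+R_S) = 17 − 8.21×1.21 = 7.06 V.
Saturation requires V_DS ≥ V_GS − V_t = 2.2 V; 7.06 ≥ 2.2 ✓.

I_D ≈ 8.2 mA, V_DS ≈ 7.1 V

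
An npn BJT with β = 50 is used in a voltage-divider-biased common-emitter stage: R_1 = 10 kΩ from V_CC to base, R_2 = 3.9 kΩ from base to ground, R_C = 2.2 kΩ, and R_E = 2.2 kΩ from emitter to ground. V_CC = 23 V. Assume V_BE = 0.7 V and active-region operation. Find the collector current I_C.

I_C ≈ 2.5 mA

Thevenize the base divider: V_Th = V_CC·R_2/(R_1+R_2) = 23×3.9/13.9 = 6.45 V, R_Th = R_1‖R_2 = 2.81 kΩ.
Base-emitter loop: V_Th = I_B·R_Th + V_BE + (β+1)I_B·R_E, so I_B = (6.45 − 0.7) / (2.81 + 51×2.2) = 0.05 mA.
I_C = β·I_B = 50×0.05 = 2.5 mA, and I_E = (β+1)I_B = 2.55 mA.
V_CE = V_CC − I_C·R_C − I_E·R_E = 23 − 2.5×2.2 − 2.55×2.2 = 11.9 V.
V_CE = 11.9 V > 0.2 V confirms active-region operation.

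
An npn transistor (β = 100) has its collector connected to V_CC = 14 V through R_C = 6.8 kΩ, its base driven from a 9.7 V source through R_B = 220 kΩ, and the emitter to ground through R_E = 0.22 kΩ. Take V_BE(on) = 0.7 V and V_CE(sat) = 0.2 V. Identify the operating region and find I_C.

Assume active: I_B = (9.7 − 0.7)/(220 + 101×0.22) = 0.0372 mA, I_C = β·I_B = 3.72 mA.
Then V_CE = 14 − 3.72×6.8 − 3.75×0.22 = -12.1 V < 0.2 V — the active assumption fails.
Re-solve with V_CE = 0.2 V. KCL at the emitter: V_E/R_E = (V_BB−0.7−V_E)/R_B + (V_CC−0.2−V_E)/R_C, giving V_E = 0.441 V.
I_C = (V_CC − 0.2 − V_E)/R_C = (13.8 − 0.441)/6.8 = 1.96 mA.
Check: I_B = (9 − 0.441)/220 = 0.0389 mA, and β·I_B = 3.89 mA > I_C, confirming saturation.

saturation; I_C ≈ 2 mA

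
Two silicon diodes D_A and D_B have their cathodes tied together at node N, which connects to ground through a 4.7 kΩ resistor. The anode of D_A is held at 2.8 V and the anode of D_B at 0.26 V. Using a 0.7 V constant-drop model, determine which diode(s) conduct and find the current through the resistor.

Only D_A conducts; I_R ≈ 0.45 mA

Assume both conduct. Then node N would need to be at both 2.8−0.7 = 2.1 V and 0.26−0.7 = -0.44 V, which is impossible.
Assume only D_A conducts: V_N = 2.8 − 0.7 = 2.1 V, so I_R = 2.1/4.7 = 0.447 mA.
Check D_B: its anode-to-cathode voltage is 0.26 − 2.1 = -1.84 V < 0.7 V, so it is off. The assumption is consistent.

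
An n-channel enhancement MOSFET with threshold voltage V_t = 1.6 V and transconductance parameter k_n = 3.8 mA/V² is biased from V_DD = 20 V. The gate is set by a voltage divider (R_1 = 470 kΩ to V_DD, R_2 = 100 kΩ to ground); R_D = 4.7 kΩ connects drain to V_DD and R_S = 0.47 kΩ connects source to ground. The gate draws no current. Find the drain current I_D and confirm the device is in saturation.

V_G = V_DD·R_2/(R_1+R_2) = 20×100/570 = 3.51 V.
Assume saturation: I_D = (k_n/2)(V_GS − V_t)² with V_GS = V_G − I_D·R_S = 3.51 − 0.47·I_D.
Substituting gives 0.42·I_D² − 4.41·I_D + 6.92 = 0, with roots I_D = 1.92 or 8.58 mA.
The root I_D = 8.58 mA gives V_GS = -0.525 V ≤ V_t, so take I_D = 1.92 mA.
Then V_GS = 2.61 V and V_DS = V_DD − I_D(R_D+R_S) = 20 − 1.92×5.17 = 10.1 V.
Saturation requires V_DS ≥ V_GS − V_t = 1.01 V; 10.1 ≥ 1.01 ✓.

I_D ≈ 1.9 mA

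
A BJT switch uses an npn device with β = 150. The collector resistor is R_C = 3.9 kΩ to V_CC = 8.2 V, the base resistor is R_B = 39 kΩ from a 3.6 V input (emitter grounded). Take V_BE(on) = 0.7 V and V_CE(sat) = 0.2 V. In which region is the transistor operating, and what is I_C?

saturation; I_C ≈ 2.1 mA

Assume active: I_B = (3.6 − 0.7)/39 = 0.0744 mA, giving I_C = β·I_B = 11.2 mA.
But then V_CE = 8.2 − 11.2×3.9 = -35.3 V < V_CE(sat) = 0.2 V — impossible in the active region.
So the transistor is saturated. With V_CE = 0.2 V, I_C = (V_CC − 0.2)/R_C = 8/3.9 = 2.05 mA.
Check: β·I_B = 11.2 mA > I_C = 2.05 mA, confirming saturation.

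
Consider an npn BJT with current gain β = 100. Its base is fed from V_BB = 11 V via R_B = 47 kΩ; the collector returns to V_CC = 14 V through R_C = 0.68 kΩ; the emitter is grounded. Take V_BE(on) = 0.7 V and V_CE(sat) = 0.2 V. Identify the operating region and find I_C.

Assume active: I_B = (11 − 0.7)/47 = 0.219 mA, giving I_C = β·I_B = 21.9 mA.
But then V_CE = 14 − 21.9×0.68 = -0.902 V < V_CE(sat) = 0.2 V — impossible in the active region.
So the transistor is saturated. With V_CE = 0.2 V, I_C = (V_CC − 0.2)/R_C = 13.8/0.68 = 20.3 mA.
Check: β·I_B = 21.9 mA > I_C = 20.3 mA, confirming saturation.

saturation; I_C ≈ 20 mA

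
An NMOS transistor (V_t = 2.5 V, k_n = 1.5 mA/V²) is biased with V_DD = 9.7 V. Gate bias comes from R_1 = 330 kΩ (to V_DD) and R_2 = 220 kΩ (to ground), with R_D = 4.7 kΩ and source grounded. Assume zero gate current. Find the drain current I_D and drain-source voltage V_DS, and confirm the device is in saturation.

V_G = V_DD·R_2/(R_1+R_2) = 9.7×220/550 = 3.88 V. With the source grounded, V_GS = V_G = 3.88 V.
Assume saturation: I_D = (k_n/2)(V_GS − V_t)² = (1.5/2)×(3.88 − 2.5)² = 0.75×1.38² = 1.43 mA.
V_DS = V_DD − I_D·R_D = 9.7 − 1.43×4.7 = 2.99 V.
Saturation requires V_DS ≥ V_GS − V_t = 1.38 V; 2.99 ≥ 1.38 ✓.

I_D ≈ 1.4 mA, V_DS ≈ 3 V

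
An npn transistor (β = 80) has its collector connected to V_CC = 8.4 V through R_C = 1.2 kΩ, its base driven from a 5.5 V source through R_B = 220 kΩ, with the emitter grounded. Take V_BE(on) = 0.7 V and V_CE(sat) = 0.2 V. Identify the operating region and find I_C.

Assume active. Base-emitter loop: I_B = (V_BB − V_BE)/R_B = (5.5 − 0.7)/220 = 0.0218 mA.
I_C = β·I_B = 80×0.0218 = 1.75 mA.
V_CE = V_CC − I_C·R_C = 8.4 − 1.75×1.2 = 6.31 V > V_CE(sat), so the active-region assumption holds.

active; I_C ≈ 1.7 mA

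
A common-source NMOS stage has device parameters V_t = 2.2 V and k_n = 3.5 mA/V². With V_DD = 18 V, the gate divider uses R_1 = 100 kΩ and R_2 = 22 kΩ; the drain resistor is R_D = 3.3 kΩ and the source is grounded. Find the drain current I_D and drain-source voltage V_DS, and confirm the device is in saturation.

I_D ≈ 1.9 mA, V_DS ≈ 12 V

V_G = V_DD·R_2/(R_1+R_2) = 18×22/122 = 3.25 V. With the source grounded, V_GS = V_G = 3.25 V.
Assume saturation: I_D = (k_n/2)(V_GS − V_t)² = (3.5/2)×(3.25 − 2.2)² = 1.75×1.05² = 1.91 mA.
V_DS = V_DD − I_D·R_D = 18 − 1.91×3.3 = 11.7 V.
Saturation requires V_DS ≥ V_GS − V_t = 1.05 V; 11.7 ≥ 1.05 ✓.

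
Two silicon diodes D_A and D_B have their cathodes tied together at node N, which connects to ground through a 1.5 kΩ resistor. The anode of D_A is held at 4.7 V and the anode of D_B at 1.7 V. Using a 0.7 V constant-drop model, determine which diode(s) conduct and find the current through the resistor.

Assume both conduct. Then node N would need to be at both 4.7−0.7 = 4 V and 1.7−0.7 = 1 V, which is impossible.
Assume only D_A conducts: V_N = 4.7 − 0.7 = 4 V, so I_R = 4/1.5 = 2.67 mA.
Check D_B: its anode-to-cathode voltage is 1.7 − 4 = -2.3 V < 0.7 V, so it is off. The assumption is consistent.

Only D_A conducts; I_R ≈ 2.7 mA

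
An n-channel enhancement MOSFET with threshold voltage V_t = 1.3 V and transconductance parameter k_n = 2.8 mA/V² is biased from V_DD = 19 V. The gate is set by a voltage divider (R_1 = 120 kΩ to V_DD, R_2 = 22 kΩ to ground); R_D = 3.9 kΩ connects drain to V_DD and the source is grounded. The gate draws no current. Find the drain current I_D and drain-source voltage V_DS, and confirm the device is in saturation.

V_G = V_DD·R_2/(R_1+R_2) = 19×22/142 = 2.94 V. With the source grounded, V_GS = V_G = 2.94 V.
Assume saturation: I_D = (k_n/2)(V_GS − V_t)² = (2.8/2)×(2.94 − 1.3)² = 1.4×1.64² = 3.78 mA.
V_DS = V_DD − I_D·R_D = 19 − 3.78×3.9 = 4.25 V.
Saturation requires V_DS ≥ V_GS − V_t = 1.64 V; 4.25 ≥ 1.64 ✓.

I_D ≈ 3.8 mA, V_DS ≈ 4.2 V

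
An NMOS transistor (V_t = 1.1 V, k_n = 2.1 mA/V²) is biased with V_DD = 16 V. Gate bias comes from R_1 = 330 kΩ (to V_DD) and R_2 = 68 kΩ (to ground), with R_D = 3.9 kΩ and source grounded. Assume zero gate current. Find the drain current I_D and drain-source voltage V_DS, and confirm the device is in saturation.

I_D ≈ 2.8 mA, V_DS ≈ 5.1 V

V_G = V_DD·R_2/(R_1+R_2) = 16×68/398 = 2.73 V. With the source grounded, V_GS = V_G = 2.73 V.
Assume saturation: I_D = (k_n/2)(V_GS − V_t)² = (2.1/2)×(2.73 − 1.1)² = 1.05×1.63² = 2.8 mA.
V_DS = V_DD − I_D·R_D = 16 − 2.8×3.9 = 5.07 V.
Saturation requires V_DS ≥ V_GS − V_t = 1.63 V; 5.07 ≥ 1.63 ✓.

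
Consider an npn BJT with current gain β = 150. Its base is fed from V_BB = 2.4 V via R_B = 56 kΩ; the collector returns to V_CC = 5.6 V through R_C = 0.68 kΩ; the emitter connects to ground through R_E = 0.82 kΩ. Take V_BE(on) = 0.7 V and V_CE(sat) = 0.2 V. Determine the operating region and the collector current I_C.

active; I_C ≈ 1.4 mA

Assume active. Base-emitter loop: I_B = (V_BB − V_BE)/(R_B + (β+1)R_E) = (2.4 − 0.7)/(56 + 151×0.82) = 0.00945 mA.
I_C = β·I_B = 150×0.00945 = 1.42 mA.
V_CE = V_CC − I_C·R_C − I_E·R_E = 5.6 − 1.42×0.68 − 1.43×0.82 = 3.47 V > V_CE(sat), so the active-region assumption holds.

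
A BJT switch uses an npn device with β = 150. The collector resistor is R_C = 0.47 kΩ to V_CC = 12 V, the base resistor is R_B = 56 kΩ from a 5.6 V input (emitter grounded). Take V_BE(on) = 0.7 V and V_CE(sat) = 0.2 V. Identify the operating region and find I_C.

active; I_C ≈ 13 mA

Assume active. Base-emitter loop: I_B = (V_BB − V_BE)/R_B = (5.6 − 0.7)/56 = 0.0875 mA.
I_C = β·I_B = 150×0.0875 = 13.1 mA.
V_CE = V_CC − I_C·R_C = 12 − 13.1×0.47 = 5.83 V > V_CE(sat), so the active-region assumption holds.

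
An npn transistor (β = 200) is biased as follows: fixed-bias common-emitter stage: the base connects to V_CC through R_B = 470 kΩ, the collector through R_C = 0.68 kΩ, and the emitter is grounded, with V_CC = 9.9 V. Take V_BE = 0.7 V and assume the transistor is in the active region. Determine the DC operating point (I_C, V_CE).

Base loop: V_CC = I_B·R_B + V_BE, so I_B = (9.9 − 0.7)/470 kΩ = 0.0196 mA.
In the active region I_C = β·I_B = 200 × 0.0196 = 3.91 mA.
Collector loop: V_CE = V_CC − I_C·R_C = 9.9 − 3.91×0.68 = 7.24 V.
Since V_CE = 7.24 V > V_CE(sat) ≈ 0.2 V, the transistor is in the active region as assumed.

I_C ≈ 3.9 mA, V_CE ≈ 7.2 V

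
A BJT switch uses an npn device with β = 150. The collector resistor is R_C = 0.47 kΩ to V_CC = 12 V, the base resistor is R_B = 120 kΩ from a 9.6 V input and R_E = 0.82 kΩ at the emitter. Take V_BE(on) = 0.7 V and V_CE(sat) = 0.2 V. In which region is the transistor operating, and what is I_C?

active; I_C ≈ 5.5 mA

Assume active. Base-emitter loop: I_B = (V_BB − V_BE)/(R_B + (β+1)R_E) = (9.6 − 0.7)/(120 + 151×0.82) = 0.0365 mA.
I_C = β·I_B = 150×0.0365 = 5.48 mA.
V_CE = V_CC − I_C·R_C − I_E·R_E = 12 − 5.48×0.47 − 5.51×0.82 = 4.91 V > V_CE(sat), so the active-region assumption holds.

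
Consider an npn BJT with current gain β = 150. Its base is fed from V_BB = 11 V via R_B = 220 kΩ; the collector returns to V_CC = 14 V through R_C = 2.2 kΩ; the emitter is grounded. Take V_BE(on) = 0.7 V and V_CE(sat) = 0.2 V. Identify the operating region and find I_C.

Assume active: I_B = (11 − 0.7)/220 = 0.0468 mA, giving I_C = β·I_B = 7.02 mA.
But then V_CE = 14 − 7.02×2.2 = -1.45 V < V_CE(sat) = 0.2 V — impossible in the active region.
So the transistor is saturated. With V_CE = 0.2 V, I_C = (V_CC − 0.2)/R_C = 13.8/2.2 = 6.27 mA.
Check: β·I_B = 7.02 mA > I_C = 6.27 mA, confirming saturation.

saturation; I_C ≈ 6.3 mA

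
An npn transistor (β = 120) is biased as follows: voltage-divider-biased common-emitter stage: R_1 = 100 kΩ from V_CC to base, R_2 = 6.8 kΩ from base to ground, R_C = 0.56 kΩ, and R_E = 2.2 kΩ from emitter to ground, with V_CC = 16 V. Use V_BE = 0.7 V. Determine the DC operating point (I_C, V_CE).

Thevenize the base divider: V_Th = V_CC·R_2/(R_1+R_2) = 16×6.8/107 = 1.02 V, R_Th = R_1‖R_2 = 6.37 kΩ.
Base-emitter loop: V_Th = I_B·R_Th + V_BE + (β+1)I_B·R_E, so I_B = (1.02 − 0.7) / (6.37 + 121×2.2) = 0.00117 mA.
I_C = β·I_B = 120×0.00117 = 0.14 mA, and I_E = (β+1)I_B = 0.141 mA.
V_CE = V_CC − I_C·R_C − I_E·R_E = 16 − 0.14×0.56 − 0.141×2.2 = 15.6 V.
V_CE = 15.6 V > 0.2 V confirms active-region operation.

I_C ≈ 0.14 mA, V_CE ≈ 16 V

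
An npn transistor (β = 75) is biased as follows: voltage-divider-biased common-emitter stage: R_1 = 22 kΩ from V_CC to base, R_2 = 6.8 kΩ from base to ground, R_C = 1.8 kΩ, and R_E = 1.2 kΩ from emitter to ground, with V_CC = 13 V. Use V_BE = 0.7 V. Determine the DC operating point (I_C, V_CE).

Thevenize the base divider: V_Th = V_CC·R_2/(R_1+R_2) = 13×6.8/28.8 = 3.07 V, R_Th = R_1‖R_2 = 5.19 kΩ.
Base-emitter loop: V_Th = I_B·R_Th + V_BE + (β+1)I_B·R_E, so I_B = (3.07 − 0.7) / (5.19 + 76×1.2) = 0.0246 mA.
I_C = β·I_B = 75×0.0246 = 1.84 mA, and I_E = (β+1)I_B = 1.87 mA.
V_CE = V_CC − I_C·R_C − I_E·R_E = 13 − 1.84×1.8 − 1.87×1.2 = 7.44 V.
V_CE = 7.44 V > 0.2 V confirms active-region operation.

I_C ≈ 1.8 mA, V_CE ≈ 7.4 V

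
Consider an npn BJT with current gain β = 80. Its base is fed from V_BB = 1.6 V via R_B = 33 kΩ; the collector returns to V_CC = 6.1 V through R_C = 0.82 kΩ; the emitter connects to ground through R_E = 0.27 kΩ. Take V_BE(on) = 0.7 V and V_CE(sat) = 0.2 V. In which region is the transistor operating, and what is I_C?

Assume active. Base-emitter loop: I_B = (V_BB − V_BE)/(R_B + (β+1)R_E) = (1.6 − 0.7)/(33 + 81×0.27) = 0.0164 mA.
I_C = β·I_B = 80×0.0164 = 1.31 mA.
V_CE = V_CC − I_C·R_C − I_E·R_E = 6.1 − 1.31×0.82 − 1.33×0.27 = 4.67 V > V_CE(sat), so the active-region assumption holds.

active; I_C ≈ 1.3 mA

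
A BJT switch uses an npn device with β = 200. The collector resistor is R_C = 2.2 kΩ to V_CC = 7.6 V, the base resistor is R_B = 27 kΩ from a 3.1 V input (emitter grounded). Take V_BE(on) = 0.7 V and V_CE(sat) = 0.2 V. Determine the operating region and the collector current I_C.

saturation; I_C ≈ 3.4 mA

Assume active: I_B = (3.1 − 0.7)/27 = 0.0889 mA, giving I_C = β·I_B = 17.8 mA.
But then V_CE = 7.6 − 17.8×2.2 = -31.5 V < V_CE(sat) = 0.2 V — impossible in the active region.
So the transistor is saturated. With V_CE = 0.2 V, I_C = (V_CC − 0.2)/R_C = 7.4/2.2 = 3.36 mA.
Check: β·I_B = 17.8 mA > I_C = 3.36 mA, confirming saturation.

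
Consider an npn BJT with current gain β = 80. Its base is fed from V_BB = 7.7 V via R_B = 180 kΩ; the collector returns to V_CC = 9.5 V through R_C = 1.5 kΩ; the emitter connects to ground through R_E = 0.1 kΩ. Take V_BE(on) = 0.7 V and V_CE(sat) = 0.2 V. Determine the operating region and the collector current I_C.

active; I_C ≈ 3 mA

Assume active. Base-emitter loop: I_B = (V_BB − V_BE)/(R_B + (β+1)R_E) = (7.7 − 0.7)/(180 + 81×0.1) = 0.0372 mA.
I_C = β·I_B = 80×0.0372 = 2.98 mA.
V_CE = V_CC − I_C·R_C − I_E·R_E = 9.5 − 2.98×1.5 − 3.01×0.1 = 4.73 V > V_CE(sat), so the active-region assumption holds.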